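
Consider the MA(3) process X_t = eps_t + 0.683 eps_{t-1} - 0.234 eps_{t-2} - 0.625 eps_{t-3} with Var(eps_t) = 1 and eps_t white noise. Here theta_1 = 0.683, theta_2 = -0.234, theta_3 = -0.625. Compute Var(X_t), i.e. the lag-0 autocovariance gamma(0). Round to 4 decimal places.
\gamma(0) = 1.9119

For an MA(q) process X_t = eps_t + sum_i theta_i eps_{t-i} with
Var(eps_t) = sigma^2, the variance is
  gamma(0) = sigma^2 * (1 + sum_i theta_i^2).
  sum_i theta_i^2 = (0.683)^2 + (-0.234)^2 + (-0.625)^2 = 0.466489 + 0.054756 + 0.390625 = 0.91187.
  gamma(0) = 1 * (1 + 0.91187) = 1 * 1.91187 = 1.91187, which rounds to 1.9119.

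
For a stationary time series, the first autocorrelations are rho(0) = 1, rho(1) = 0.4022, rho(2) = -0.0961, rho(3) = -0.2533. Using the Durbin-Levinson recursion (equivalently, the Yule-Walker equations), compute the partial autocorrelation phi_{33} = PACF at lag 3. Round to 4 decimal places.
\phi_{33} = -0.1041

The PACF at lag k is phi_{kk}, the last component of the solution
to the Yule-Walker system G_k phi = r_k where
  (G_k)_{ij} = rho(|i - j|), (r_k)_i = rho(i), i,j = 1..k.
Equivalently, Durbin-Levinson gives phi_{kk} iteratively:
  phi_{11} = rho(1)
  phi_{kk} = [rho(k) - sum_{j=1..k-1} phi_{k-1,j} rho(k-j)]
            / [1 - sum_{j=1..k-1} phi_{k-1,j} rho(j)],
  phi_{k,j} = phi_{k-1,j} - phi_{kk} phi_{k-1,k-j},  j = 1..k-1.
Step k = 1:
  phi_11 = rho(1) = 0.4022.
Step k = 2:
  phi_22 = [rho(2) - phi_11 rho(1)] / [1 - phi_11 rho(1)] = [-0.0961 - (0.4022)(0.4022)] / [1 - (0.4022)(0.4022)]
         = -0.25786484 / 0.83823516 = -0.307628.
  Update: phi_21 = phi_11 - phi_22 phi_11 = 0.4022 - (-0.307628)(0.4022) = 0.525928.
Step k = 3:
  phi_33 = [rho(3) - phi_21 rho(2) - phi_22 rho(1)] / [1 - phi_21 rho(1) - phi_22 rho(2)]
    numerator   = -0.2533 - (0.525928)(-0.0961) - (-0.307628)(0.4022) = -0.07903022
    denominator = 1 - (0.525928)(0.4022) - (-0.307628)(-0.0961) = 0.75890864
  phi_33 = -0.07903022 / 0.75890864 = -0.1041.
Therefore phi_{33} = -0.1041.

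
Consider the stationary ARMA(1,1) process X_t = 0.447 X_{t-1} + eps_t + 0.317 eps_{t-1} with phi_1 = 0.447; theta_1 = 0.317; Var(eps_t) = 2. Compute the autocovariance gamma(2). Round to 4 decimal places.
\gamma(2) = 0.9745

Multiply the model equation by X_{t-k} and take expectations. With theta_0 = psi_0 = 1 and psi_j the MA(infinity) weights, this gives
  gamma(k) - sum_i phi_i gamma(k-i) = c_k,
  c_k = sigma^2 * sum_{j=k..q} theta_j psi_{j-k}   (c_k = 0 for k > q),
using gamma(-m) = gamma(m).
psi-weights needed (psi_j = theta_j + sum_i phi_i psi_{j-i}):
  psi_1 = theta_1 + phi_1 = 0.317 + (0.447) = 0.764
Right-hand sides:
  c_0 = sigma^2 (1 + theta_1 psi_1) = 2 * (1 + (0.317)(0.764)) = 2 * 1.242188 = 2.484376
  c_1 = sigma^2 theta_1 = 2 * (0.317) = 0.634
  c_2 = 0
Equations for k = 0 and k = 1 (AR order 1):
  gamma(0) = phi_1 gamma(1) + c_0
  gamma(1) = phi_1 gamma(0) + c_1
Substituting the second into the first: gamma(0) (1 - phi_1^2) = c_0 + phi_1 c_1, so
  gamma(0) = (c_0 + phi_1 c_1) / (1 - phi_1^2) = (2.484376 + (0.447)(0.634)) / (1 - (0.447)^2) = 2.767774 / 0.800191 = 3.458892.
  gamma(1) = phi_1 gamma(0) + c_1 = (0.447)(3.458892) + (0.634) = 2.180125.
For k = 2 (> q): gamma(2) = phi_1 gamma(1) = (0.447)(2.180125) = 0.974516.
Therefore gamma(2) = 0.9745 (to 4 decimal places).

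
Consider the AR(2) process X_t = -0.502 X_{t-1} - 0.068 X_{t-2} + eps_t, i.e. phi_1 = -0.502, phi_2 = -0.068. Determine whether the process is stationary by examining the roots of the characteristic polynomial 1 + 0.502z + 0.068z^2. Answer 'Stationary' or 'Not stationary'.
\text{Stationary}

The AR(p) characteristic polynomial is P(z) = 1 + 0.502z + 0.068z^2.
Stationarity requires all roots to lie outside the unit circle, i.e. |z| > 1 for every root.
Set 1 + (0.502) z + (0.068) z^2 = 0, i.e. a z^2 + b z + c = 0 with a = 0.068, b = 0.502, c = 1.
Discriminant D = b^2 - 4ac = (0.502)^2 - 4*(0.068)*1 = 0.252004 - (0.272) = -0.019996.
D < 0, so the roots are the complex-conjugate pair z = (-b +/- i sqrt(-D)) / (2a) = -3.6912 +/- 1.0398i.
For a conjugate pair |z|^2 = z * conj(z) = (product of roots) = c/a = 1/(0.068) = 14.705882, so |z| = sqrt(14.705882) = 3.8348 for both roots.
Moduli of all roots: 3.8348, 3.8348.
All moduli strictly greater than 1? Yes.
Verdict: Stationary.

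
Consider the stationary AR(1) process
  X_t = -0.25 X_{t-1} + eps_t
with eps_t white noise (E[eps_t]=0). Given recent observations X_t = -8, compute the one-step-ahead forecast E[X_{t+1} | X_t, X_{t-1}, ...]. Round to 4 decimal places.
E[X_{t+1} \mid \mathcal F_t] = 2.0000

For an AR(p) model X_t = c + sum_i phi_i X_{t-i} + eps_t, the
one-step-ahead conditional mean is
  E[X_{t+1} | X_t, ...] = c + sum_i phi_i X_{t+1-i}.
Substitute known values:
  E[X_{t+1} | ...] = (-0.25) * (-8)
                   = 2.0000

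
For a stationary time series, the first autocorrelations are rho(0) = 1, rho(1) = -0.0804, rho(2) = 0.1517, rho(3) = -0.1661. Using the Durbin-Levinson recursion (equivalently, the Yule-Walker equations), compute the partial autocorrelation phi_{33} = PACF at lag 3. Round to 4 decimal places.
\phi_{33} = -0.1480

The PACF at lag k is phi_{kk}, the last component of the solution
to the Yule-Walker system G_k phi = r_k where
  (G_k)_{ij} = rho(|i - j|), (r_k)_i = rho(i), i,j = 1..k.
Equivalently, Durbin-Levinson gives phi_{kk} iteratively:
  phi_{11} = rho(1)
  phi_{kk} = [rho(k) - sum_{j=1..k-1} phi_{k-1,j} rho(k-j)]
            / [1 - sum_{j=1..k-1} phi_{k-1,j} rho(j)],
  phi_{k,j} = phi_{k-1,j} - phi_{kk} phi_{k-1,k-j},  j = 1..k-1.
Step k = 1:
  phi_11 = rho(1) = -0.0804.
Step k = 2:
  phi_22 = [rho(2) - phi_11 rho(1)] / [1 - phi_11 rho(1)] = [0.1517 - (-0.0804)(-0.0804)] / [1 - (-0.0804)(-0.0804)]
         = 0.14523584 / 0.99353584 = 0.146181.
  Update: phi_21 = phi_11 - phi_22 phi_11 = -0.0804 - (0.146181)(-0.0804) = -0.068647.
Step k = 3:
  phi_33 = [rho(3) - phi_21 rho(2) - phi_22 rho(1)] / [1 - phi_21 rho(1) - phi_22 rho(2)]
    numerator   = -0.1661 - (-0.068647)(0.1517) - (0.146181)(-0.0804) = -0.14393331
    denominator = 1 - (-0.068647)(-0.0804) - (0.146181)(0.1517) = 0.97230515
  phi_33 = -0.14393331 / 0.97230515 = -0.148.
Therefore phi_{33} = -0.1480.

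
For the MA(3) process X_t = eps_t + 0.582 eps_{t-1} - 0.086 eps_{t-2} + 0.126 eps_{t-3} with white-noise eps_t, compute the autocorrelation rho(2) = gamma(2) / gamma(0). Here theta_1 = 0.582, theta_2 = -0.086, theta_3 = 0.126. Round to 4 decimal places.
\rho(2) = -0.0093

For an MA(q) process with theta_0 = 1, the autocovariance is
  gamma(k) = sigma^2 * sum_{i=0..q-k} theta_i * theta_{i+k},
and rho(k) = gamma(k) / gamma(0). Sigma^2 cancels.
  numerator   = (1)*(-0.086) + (0.582)*(0.126) = -0.012668.
  denominator = (1)^2 + (0.582)^2 + (-0.086)^2 + (0.126)^2 = 1.361996.
  rho(2) = -0.012668 / 1.361996 = -0.0093.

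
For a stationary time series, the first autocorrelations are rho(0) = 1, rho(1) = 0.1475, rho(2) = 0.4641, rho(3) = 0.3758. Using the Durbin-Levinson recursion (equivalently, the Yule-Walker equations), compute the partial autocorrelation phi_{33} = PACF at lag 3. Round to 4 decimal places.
\phi_{33} = 0.3490

The PACF at lag k is phi_{kk}, the last component of the solution
to the Yule-Walker system G_k phi = r_k where
  (G_k)_{ij} = rho(|i - j|), (r_k)_i = rho(i), i,j = 1..k.
Equivalently, Durbin-Levinson gives phi_{kk} iteratively:
  phi_{11} = rho(1)
  phi_{kk} = [rho(k) - sum_{j=1..k-1} phi_{k-1,j} rho(k-j)]
            / [1 - sum_{j=1..k-1} phi_{k-1,j} rho(j)],
  phi_{k,j} = phi_{k-1,j} - phi_{kk} phi_{k-1,k-j},  j = 1..k-1.
Step k = 1:
  phi_11 = rho(1) = 0.1475.
Step k = 2:
  phi_22 = [rho(2) - phi_11 rho(1)] / [1 - phi_11 rho(1)] = [0.4641 - (0.1475)(0.1475)] / [1 - (0.1475)(0.1475)]
         = 0.44234375 / 0.97824375 = 0.452182.
  Update: phi_21 = phi_11 - phi_22 phi_11 = 0.1475 - (0.452182)(0.1475) = 0.080803.
Step k = 3:
  phi_33 = [rho(3) - phi_21 rho(2) - phi_22 rho(1)] / [1 - phi_21 rho(1) - phi_22 rho(2)]
    numerator   = 0.3758 - (0.080803)(0.4641) - (0.452182)(0.1475) = 0.27160245
    denominator = 1 - (0.080803)(0.1475) - (0.452182)(0.4641) = 0.77822408
  phi_33 = 0.27160245 / 0.77822408 = 0.349.
Therefore phi_{33} = 0.3490.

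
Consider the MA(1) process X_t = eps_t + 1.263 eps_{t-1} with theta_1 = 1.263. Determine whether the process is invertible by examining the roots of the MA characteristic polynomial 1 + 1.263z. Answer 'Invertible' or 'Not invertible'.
\text{Not invertible}

The MA(q) characteristic polynomial is P(z) = 1 + 1.263z.
Invertibility requires all roots to lie outside the unit circle, i.e. |z| > 1 for every root.
This is linear in z: 1 + (1.263) z = 0  =>  z = -1/(1.263) = -0.791766,  |z| = 0.791766.
Moduli of all roots: 0.7918.
All moduli strictly greater than 1? No.
Verdict: Not invertible.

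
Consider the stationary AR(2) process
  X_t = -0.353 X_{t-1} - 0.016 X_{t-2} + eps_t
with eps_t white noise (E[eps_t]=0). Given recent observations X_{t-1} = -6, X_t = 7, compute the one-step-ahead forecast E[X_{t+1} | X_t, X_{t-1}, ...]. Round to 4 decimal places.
E[X_{t+1} \mid \mathcal F_t] = -2.3750

For an AR(p) model X_t = c + sum_i phi_i X_{t-i} + eps_t, the
one-step-ahead conditional mean is
  E[X_{t+1} | X_t, ...] = c + sum_i phi_i X_{t+1-i}.
Substitute known values:
  E[X_{t+1} | ...] = (-0.353) * (7) + (-0.016) * (-6)
                   = -2.3750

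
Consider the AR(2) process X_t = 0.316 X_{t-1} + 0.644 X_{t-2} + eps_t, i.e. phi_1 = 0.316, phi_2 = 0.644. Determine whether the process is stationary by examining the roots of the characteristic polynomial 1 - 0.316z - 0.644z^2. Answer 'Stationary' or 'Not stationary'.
\text{Stationary}

The AR(p) characteristic polynomial is P(z) = 1 - 0.316z - 0.644z^2.
Stationarity requires all roots to lie outside the unit circle, i.e. |z| > 1 for every root.
Set 1 + (-0.316) z + (-0.644) z^2 = 0, i.e. a z^2 + b z + c = 0 with a = -0.644, b = -0.316, c = 1.
Discriminant D = b^2 - 4ac = (-0.316)^2 - 4*(-0.644)*1 = 0.099856 - (-2.576) = 2.675856.
D >= 0, so the roots are real: z = (-b +/- sqrt(D)) / (2a) = (0.316 +/- 1.635804) / (-1.288).
  z_1 = (0.316 + 1.635804) / (-1.288) = -1.5154,   |z_1| = 1.5154.
  z_2 = (0.316 - 1.635804) / (-1.288) = 1.0247,   |z_2| = 1.0247.
Moduli of all roots: 1.5154, 1.0247.
All moduli strictly greater than 1? Yes.
Verdict: Stationary.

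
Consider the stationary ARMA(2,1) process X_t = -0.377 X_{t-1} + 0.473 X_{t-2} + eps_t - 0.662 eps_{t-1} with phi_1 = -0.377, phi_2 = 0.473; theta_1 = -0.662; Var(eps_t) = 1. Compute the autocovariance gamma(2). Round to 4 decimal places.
\gamma(2) = 5.1479

Multiply the model equation by X_{t-k} and take expectations. With theta_0 = psi_0 = 1 and psi_j the MA(infinity) weights, this gives
  gamma(k) - sum_i phi_i gamma(k-i) = c_k,
  c_k = sigma^2 * sum_{j=k..q} theta_j psi_{j-k}   (c_k = 0 for k > q),
using gamma(-m) = gamma(m).
psi-weights needed (psi_j = theta_j + sum_i phi_i psi_{j-i}):
  psi_1 = theta_1 + phi_1 = -0.662 + (-0.377) = -1.039
Right-hand sides:
  c_0 = sigma^2 (1 + theta_1 psi_1) = 1 * (1 + (-0.662)(-1.039)) = 1 * 1.687818 = 1.687818
  c_1 = sigma^2 theta_1 = 1 * (-0.662) = -0.662
  c_2 = 0
Equations for k = 0, 1, 2 (AR order 2, c_2 = 0):
  (E0) gamma(0) = phi_1 gamma(1) + phi_2 gamma(2) + c_0
  (E1) gamma(1) = phi_1 gamma(0) + phi_2 gamma(1) + c_1
  (E2) gamma(2) = phi_1 gamma(1) + phi_2 gamma(0)
From (E1): gamma(1) = A gamma(0) + B with
  A = phi_1 / (1 - phi_2) = -0.377 / 0.527 = -0.71537,   B = c_1 / (1 - phi_2) = -0.662 / 0.527 = -1.256167.
Insert (E2) into (E0): gamma(0) (1 - phi_2^2) = phi_1 (1 + phi_2) gamma(1) + c_0.
  phi_1 (1 + phi_2) = (-0.377)(1.473) = -0.555321,   1 - phi_2^2 = 0.776271.
Replace gamma(1) by A gamma(0) + B and collect gamma(0):
  gamma(0) [0.776271 - (-0.555321)(-0.71537)] = (-0.555321)(-1.256167) + 1.687818
  gamma(0) * 0.379011 = 2.385394
  gamma(0) = 2.385394 / 0.379011 = 6.293733.
  gamma(1) = A gamma(0) + B = (-0.71537)(6.293733) + (-1.256167) = -5.758515.
  gamma(2) = phi_1 gamma(1) + phi_2 gamma(0) = (-0.377)(-5.758515) + (0.473)(6.293733) = 5.147895.
Therefore gamma(2) = 5.1479 (to 4 decimal places).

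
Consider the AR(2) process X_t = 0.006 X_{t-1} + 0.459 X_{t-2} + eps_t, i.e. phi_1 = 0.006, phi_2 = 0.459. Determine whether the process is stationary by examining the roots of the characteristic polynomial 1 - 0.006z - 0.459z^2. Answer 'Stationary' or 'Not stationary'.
\text{Stationary}

The AR(p) characteristic polynomial is P(z) = 1 - 0.006z - 0.459z^2.
Stationarity requires all roots to lie outside the unit circle, i.e. |z| > 1 for every root.
Set 1 + (-0.006) z + (-0.459) z^2 = 0, i.e. a z^2 + b z + c = 0 with a = -0.459, b = -0.006, c = 1.
Discriminant D = b^2 - 4ac = (-0.006)^2 - 4*(-0.459)*1 = 0.000036 - (-1.836) = 1.836036.
D >= 0, so the roots are real: z = (-b +/- sqrt(D)) / (2a) = (0.006 +/- 1.355004) / (-0.918).
  z_1 = (0.006 + 1.355004) / (-0.918) = -1.4826,   |z_1| = 1.4826.
  z_2 = (0.006 - 1.355004) / (-0.918) = 1.4695,   |z_2| = 1.4695.
Moduli of all roots: 1.4826, 1.4695.
All moduli strictly greater than 1? Yes.
Verdict: Stationary.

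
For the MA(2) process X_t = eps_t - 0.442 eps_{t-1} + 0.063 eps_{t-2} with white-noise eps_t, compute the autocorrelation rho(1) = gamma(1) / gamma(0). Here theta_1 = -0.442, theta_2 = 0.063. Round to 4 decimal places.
\rho(1) = -0.3918

For an MA(q) process with theta_0 = 1, the autocovariance is
  gamma(k) = sigma^2 * sum_{i=0..q-k} theta_i * theta_{i+k},
and rho(k) = gamma(k) / gamma(0). Sigma^2 cancels.
  numerator   = (1)*(-0.442) + (-0.442)*(0.063) = -0.469846.
  denominator = (1)^2 + (-0.442)^2 + (0.063)^2 = 1.199333.
  rho(1) = -0.469846 / 1.199333 = -0.3918.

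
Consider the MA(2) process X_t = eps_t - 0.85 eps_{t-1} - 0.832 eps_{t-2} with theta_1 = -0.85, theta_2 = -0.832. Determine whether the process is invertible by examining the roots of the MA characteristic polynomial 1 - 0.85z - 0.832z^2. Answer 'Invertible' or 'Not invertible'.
\text{Not invertible}

The MA(q) characteristic polynomial is P(z) = 1 - 0.85z - 0.832z^2.
Invertibility requires all roots to lie outside the unit circle, i.e. |z| > 1 for every root.
Set 1 + (-0.85) z + (-0.832) z^2 = 0, i.e. a z^2 + b z + c = 0 with a = -0.832, b = -0.85, c = 1.
Discriminant D = b^2 - 4ac = (-0.85)^2 - 4*(-0.832)*1 = 0.7225 - (-3.328) = 4.0505.
D >= 0, so the roots are real: z = (-b +/- sqrt(D)) / (2a) = (0.85 +/- 2.012585) / (-1.664).
  z_1 = (0.85 + 2.012585) / (-1.664) = -1.7203,   |z_1| = 1.7203.
  z_2 = (0.85 - 2.012585) / (-1.664) = 0.6987,   |z_2| = 0.6987.
Moduli of all roots: 1.7203, 0.6987.
All moduli strictly greater than 1? No.
Verdict: Not invertible.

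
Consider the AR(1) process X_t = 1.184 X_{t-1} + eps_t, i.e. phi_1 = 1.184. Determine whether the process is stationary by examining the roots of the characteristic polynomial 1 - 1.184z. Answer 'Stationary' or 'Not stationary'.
\text{Not stationary}

The AR(p) characteristic polynomial is P(z) = 1 - 1.184z.
Stationarity requires all roots to lie outside the unit circle, i.e. |z| > 1 for every root.
This is linear in z: 1 + (-1.184) z = 0  =>  z = -1/(-1.184) = 0.844595,  |z| = 0.844595.
Moduli of all roots: 0.8446.
All moduli strictly greater than 1? No.
Verdict: Not stationary.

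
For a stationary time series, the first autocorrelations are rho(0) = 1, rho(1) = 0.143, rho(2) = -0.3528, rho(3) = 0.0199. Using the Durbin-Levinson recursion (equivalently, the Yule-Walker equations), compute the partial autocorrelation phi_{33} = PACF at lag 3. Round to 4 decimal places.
\phi_{33} = 0.1721

The PACF at lag k is phi_{kk}, the last component of the solution
to the Yule-Walker system G_k phi = r_k where
  (G_k)_{ij} = rho(|i - j|), (r_k)_i = rho(i), i,j = 1..k.
Equivalently, Durbin-Levinson gives phi_{kk} iteratively:
  phi_{11} = rho(1)
  phi_{kk} = [rho(k) - sum_{j=1..k-1} phi_{k-1,j} rho(k-j)]
            / [1 - sum_{j=1..k-1} phi_{k-1,j} rho(j)],
  phi_{k,j} = phi_{k-1,j} - phi_{kk} phi_{k-1,k-j},  j = 1..k-1.
Step k = 1:
  phi_11 = rho(1) = 0.143.
Step k = 2:
  phi_22 = [rho(2) - phi_11 rho(1)] / [1 - phi_11 rho(1)] = [-0.3528 - (0.143)(0.143)] / [1 - (0.143)(0.143)]
         = -0.373249 / 0.979551 = -0.381041.
  Update: phi_21 = phi_11 - phi_22 phi_11 = 0.143 - (-0.381041)(0.143) = 0.197489.
Step k = 3:
  phi_33 = [rho(3) - phi_21 rho(2) - phi_22 rho(1)] / [1 - phi_21 rho(1) - phi_22 rho(2)]
    numerator   = 0.0199 - (0.197489)(-0.3528) - (-0.381041)(0.143) = 0.14406292
    denominator = 1 - (0.197489)(0.143) - (-0.381041)(-0.3528) = 0.83732786
  phi_33 = 0.14406292 / 0.83732786 = 0.1721.
Therefore phi_{33} = 0.1721.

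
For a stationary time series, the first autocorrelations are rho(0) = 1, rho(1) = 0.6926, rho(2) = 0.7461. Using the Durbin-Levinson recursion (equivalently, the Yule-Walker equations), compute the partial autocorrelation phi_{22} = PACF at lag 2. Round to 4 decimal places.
\phi_{22} = 0.5120

The PACF at lag k is phi_{kk}, the last component of the solution
to the Yule-Walker system G_k phi = r_k where
  (G_k)_{ij} = rho(|i - j|), (r_k)_i = rho(i), i,j = 1..k.
Equivalently, Durbin-Levinson gives phi_{kk} iteratively:
  phi_{11} = rho(1)
  phi_{kk} = [rho(k) - sum_{j=1..k-1} phi_{k-1,j} rho(k-j)]
            / [1 - sum_{j=1..k-1} phi_{k-1,j} rho(j)],
  phi_{k,j} = phi_{k-1,j} - phi_{kk} phi_{k-1,k-j},  j = 1..k-1.
Step k = 1:
  phi_11 = rho(1) = 0.6926.
Step k = 2:
  phi_22 = [rho(2) - phi_11 rho(1)] / [1 - phi_11 rho(1)] = [0.7461 - (0.6926)(0.6926)] / [1 - (0.6926)(0.6926)]
         = 0.26640524 / 0.52030524 = 0.512.
Therefore phi_{22} = 0.5120.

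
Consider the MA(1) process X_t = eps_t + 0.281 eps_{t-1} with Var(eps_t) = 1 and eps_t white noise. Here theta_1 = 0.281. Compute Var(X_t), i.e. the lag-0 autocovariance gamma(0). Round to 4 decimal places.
\gamma(0) = 1.0790

For an MA(q) process X_t = eps_t + sum_i theta_i eps_{t-i} with
Var(eps_t) = sigma^2, the variance is
  gamma(0) = sigma^2 * (1 + sum_i theta_i^2).
  sum_i theta_i^2 = (0.281)^2 = 0.078961.
  gamma(0) = 1 * (1 + 0.078961) = 1 * 1.078961 = 1.078961, which rounds to 1.0790.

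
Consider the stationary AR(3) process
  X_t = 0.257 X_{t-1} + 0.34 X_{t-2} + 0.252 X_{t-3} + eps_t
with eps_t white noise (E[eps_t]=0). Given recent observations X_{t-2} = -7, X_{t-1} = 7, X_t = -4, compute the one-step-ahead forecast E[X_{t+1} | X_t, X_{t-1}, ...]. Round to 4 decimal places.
E[X_{t+1} \mid \mathcal F_t] = -0.4120

For an AR(p) model X_t = c + sum_i phi_i X_{t-i} + eps_t, the
one-step-ahead conditional mean is
  E[X_{t+1} | X_t, ...] = c + sum_i phi_i X_{t+1-i}.
Substitute known values:
  E[X_{t+1} | ...] = (0.257) * (-4) + (0.34) * (7) + (0.252) * (-7)
                   = -0.4120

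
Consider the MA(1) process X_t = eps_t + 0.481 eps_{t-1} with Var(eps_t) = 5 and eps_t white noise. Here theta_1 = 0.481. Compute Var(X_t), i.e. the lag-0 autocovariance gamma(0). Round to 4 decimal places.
\gamma(0) = 6.1568

For an MA(q) process X_t = eps_t + sum_i theta_i eps_{t-i} with
Var(eps_t) = sigma^2, the variance is
  gamma(0) = sigma^2 * (1 + sum_i theta_i^2).
  sum_i theta_i^2 = (0.481)^2 = 0.231361.
  gamma(0) = 5 * (1 + 0.231361) = 5 * 1.231361 = 6.156805, which rounds to 6.1568.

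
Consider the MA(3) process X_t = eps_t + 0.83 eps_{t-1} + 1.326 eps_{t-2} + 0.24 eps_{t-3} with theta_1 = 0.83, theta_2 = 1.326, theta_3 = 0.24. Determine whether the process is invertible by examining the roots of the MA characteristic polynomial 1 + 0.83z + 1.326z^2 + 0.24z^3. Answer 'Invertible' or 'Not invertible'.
\text{Not invertible}

The MA(q) characteristic polynomial is P(z) = 1 + 0.83z + 1.326z^2 + 0.24z^3.
Invertibility requires all roots to lie outside the unit circle, i.e. |z| > 1 for every root.
Degree 3: look for a simple real root z0 first, then factor out (1 - z/z0) and solve the remaining quadratic.
Testing z0 = -5: P(-5) = 1 + (0.83)(-5) + (1.326)(-5)^2 + (0.24)(-5)^3
  = 1 + (-4.15) + (33.15) + (-30) = 0.  So z_0 = -5 is a root, |z_0| = 5.
Divide out the factor (1 + 0.2 z) = (1 - z/z0) (since 1/z0 = -0.2):
  P(z) = (1 + 0.2 z)(1 + (0.63) z + (1.2) z^2)
  [check: z-coef 0.63 - (-0.2) = 0.83; z^2-coef 1.2 - (-0.2)(0.63) = 1.326; z^3-coef -(-0.2)(1.2) = 0.24.]
Remaining roots from the quadratic factor 1 + (0.63) z + (1.2) z^2:
  Set 1 + (0.63) z + (1.2) z^2 = 0, i.e. a z^2 + b z + c = 0 with a = 1.2, b = 0.63, c = 1.
  Discriminant D = b^2 - 4ac = (0.63)^2 - 4*(1.2)*1 = 0.3969 - (4.8) = -4.4031.
  D < 0, so the roots are the complex-conjugate pair z = (-b +/- i sqrt(-D)) / (2a) = -0.2625 +/- 0.8743i.
  For a conjugate pair |z|^2 = z * conj(z) = (product of roots) = c/a = 1/(1.2) = 0.833333, so |z| = sqrt(0.833333) = 0.9129 for both roots.
Moduli of all roots: 5.0000, 0.9129, 0.9129.
All moduli strictly greater than 1? No.
Verdict: Not invertible.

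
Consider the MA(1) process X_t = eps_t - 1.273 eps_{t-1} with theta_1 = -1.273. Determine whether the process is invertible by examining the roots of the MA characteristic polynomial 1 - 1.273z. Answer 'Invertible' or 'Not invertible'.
\text{Not invertible}

The MA(q) characteristic polynomial is P(z) = 1 - 1.273z.
Invertibility requires all roots to lie outside the unit circle, i.e. |z| > 1 for every root.
This is linear in z: 1 + (-1.273) z = 0  =>  z = -1/(-1.273) = 0.785546,  |z| = 0.785546.
Moduli of all roots: 0.7855.
All moduli strictly greater than 1? No.
Verdict: Not invertible.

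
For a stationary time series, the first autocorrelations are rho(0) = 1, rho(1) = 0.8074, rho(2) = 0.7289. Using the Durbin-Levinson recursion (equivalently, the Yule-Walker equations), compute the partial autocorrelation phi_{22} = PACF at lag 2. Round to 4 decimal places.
\phi_{22} = 0.2212

The PACF at lag k is phi_{kk}, the last component of the solution
to the Yule-Walker system G_k phi = r_k where
  (G_k)_{ij} = rho(|i - j|), (r_k)_i = rho(i), i,j = 1..k.
Equivalently, Durbin-Levinson gives phi_{kk} iteratively:
  phi_{11} = rho(1)
  phi_{kk} = [rho(k) - sum_{j=1..k-1} phi_{k-1,j} rho(k-j)]
            / [1 - sum_{j=1..k-1} phi_{k-1,j} rho(j)],
  phi_{k,j} = phi_{k-1,j} - phi_{kk} phi_{k-1,k-j},  j = 1..k-1.
Step k = 1:
  phi_11 = rho(1) = 0.8074.
Step k = 2:
  phi_22 = [rho(2) - phi_11 rho(1)] / [1 - phi_11 rho(1)] = [0.7289 - (0.8074)(0.8074)] / [1 - (0.8074)(0.8074)]
         = 0.07700524 / 0.34810524 = 0.2212.
Therefore phi_{22} = 0.2212.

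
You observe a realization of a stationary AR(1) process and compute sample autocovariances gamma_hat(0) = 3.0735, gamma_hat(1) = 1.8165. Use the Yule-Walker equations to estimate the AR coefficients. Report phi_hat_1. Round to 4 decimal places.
\hat\phi_{1} = 0.5910

The Yule-Walker equations for an AR(p) process read, in matrix form,
  Gamma_p phi = r_p,   with   (Gamma_p)_{ij} = gamma(|i - j|),
                       (r_p)_i = gamma(i),   i,j = 1..p.
Substitute the sample gammas (Toeplitz matrix and right-hand side of size 1):
  Gamma_p = [[3.0735]]
  r_p     = [1.8165]
With p = 1 this is the single equation gamma(0) phi_1 = gamma(1):
  phi_hat_1 = gamma(1) / gamma(0) = 1.8165 / 3.0735 = 0.5910.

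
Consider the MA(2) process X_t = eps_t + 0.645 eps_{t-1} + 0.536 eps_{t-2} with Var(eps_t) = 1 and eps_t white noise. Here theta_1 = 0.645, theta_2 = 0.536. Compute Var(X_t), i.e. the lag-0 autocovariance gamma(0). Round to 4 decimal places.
\gamma(0) = 1.7033

For an MA(q) process X_t = eps_t + sum_i theta_i eps_{t-i} with
Var(eps_t) = sigma^2, the variance is
  gamma(0) = sigma^2 * (1 + sum_i theta_i^2).
  sum_i theta_i^2 = (0.645)^2 + (0.536)^2 = 0.416025 + 0.287296 = 0.703321.
  gamma(0) = 1 * (1 + 0.703321) = 1 * 1.703321 = 1.703321, which rounds to 1.7033.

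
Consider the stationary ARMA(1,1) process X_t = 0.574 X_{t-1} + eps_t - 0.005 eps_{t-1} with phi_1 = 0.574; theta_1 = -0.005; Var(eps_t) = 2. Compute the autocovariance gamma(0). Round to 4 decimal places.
\gamma(0) = 2.9657

Multiply the model equation by X_{t-k} and take expectations. With theta_0 = psi_0 = 1 and psi_j the MA(infinity) weights, this gives
  gamma(k) - sum_i phi_i gamma(k-i) = c_k,
  c_k = sigma^2 * sum_{j=k..q} theta_j psi_{j-k}   (c_k = 0 for k > q),
using gamma(-m) = gamma(m).
psi-weights needed (psi_j = theta_j + sum_i phi_i psi_{j-i}):
  psi_1 = theta_1 + phi_1 = -0.005 + (0.574) = 0.569
Right-hand sides:
  c_0 = sigma^2 (1 + theta_1 psi_1) = 2 * (1 + (-0.005)(0.569)) = 2 * 0.997155 = 1.99431
  c_1 = sigma^2 theta_1 = 2 * (-0.005) = -0.01
  c_2 = 0
Equations for k = 0 and k = 1 (AR order 1):
  gamma(0) = phi_1 gamma(1) + c_0
  gamma(1) = phi_1 gamma(0) + c_1
Substituting the second into the first: gamma(0) (1 - phi_1^2) = c_0 + phi_1 c_1, so
  gamma(0) = (c_0 + phi_1 c_1) / (1 - phi_1^2) = (1.99431 + (0.574)(-0.01)) / (1 - (0.574)^2) = 1.98857 / 0.670524 = 2.965695.
Therefore gamma(0) = 2.9657 (to 4 decimal places).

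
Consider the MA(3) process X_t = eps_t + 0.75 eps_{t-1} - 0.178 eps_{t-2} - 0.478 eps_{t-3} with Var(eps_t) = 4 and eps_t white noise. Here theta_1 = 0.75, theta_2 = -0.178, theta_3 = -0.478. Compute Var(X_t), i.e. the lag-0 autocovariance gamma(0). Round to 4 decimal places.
\gamma(0) = 7.2907

For an MA(q) process X_t = eps_t + sum_i theta_i eps_{t-i} with
Var(eps_t) = sigma^2, the variance is
  gamma(0) = sigma^2 * (1 + sum_i theta_i^2).
  sum_i theta_i^2 = (0.75)^2 + (-0.178)^2 + (-0.478)^2 = 0.5625 + 0.031684 + 0.228484 = 0.822668.
  gamma(0) = 4 * (1 + 0.822668) = 4 * 1.822668 = 7.290672, which rounds to 7.2907.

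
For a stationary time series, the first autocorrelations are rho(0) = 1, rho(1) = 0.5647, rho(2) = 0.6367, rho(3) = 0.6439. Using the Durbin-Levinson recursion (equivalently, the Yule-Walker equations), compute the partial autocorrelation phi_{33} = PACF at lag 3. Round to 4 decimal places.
\phi_{33} = 0.3540

The PACF at lag k is phi_{kk}, the last component of the solution
to the Yule-Walker system G_k phi = r_k where
  (G_k)_{ij} = rho(|i - j|), (r_k)_i = rho(i), i,j = 1..k.
Equivalently, Durbin-Levinson gives phi_{kk} iteratively:
  phi_{11} = rho(1)
  phi_{kk} = [rho(k) - sum_{j=1..k-1} phi_{k-1,j} rho(k-j)]
            / [1 - sum_{j=1..k-1} phi_{k-1,j} rho(j)],
  phi_{k,j} = phi_{k-1,j} - phi_{kk} phi_{k-1,k-j},  j = 1..k-1.
Step k = 1:
  phi_11 = rho(1) = 0.5647.
Step k = 2:
  phi_22 = [rho(2) - phi_11 rho(1)] / [1 - phi_11 rho(1)] = [0.6367 - (0.5647)(0.5647)] / [1 - (0.5647)(0.5647)]
         = 0.31781391 / 0.68111391 = 0.466609.
  Update: phi_21 = phi_11 - phi_22 phi_11 = 0.5647 - (0.466609)(0.5647) = 0.301206.
Step k = 3:
  phi_33 = [rho(3) - phi_21 rho(2) - phi_22 rho(1)] / [1 - phi_21 rho(1) - phi_22 rho(2)]
    numerator   = 0.6439 - (0.301206)(0.6367) - (0.466609)(0.5647) = 0.18862809
    denominator = 1 - (0.301206)(0.5647) - (0.466609)(0.6367) = 0.53281907
  phi_33 = 0.18862809 / 0.53281907 = 0.354.
Therefore phi_{33} = 0.3540.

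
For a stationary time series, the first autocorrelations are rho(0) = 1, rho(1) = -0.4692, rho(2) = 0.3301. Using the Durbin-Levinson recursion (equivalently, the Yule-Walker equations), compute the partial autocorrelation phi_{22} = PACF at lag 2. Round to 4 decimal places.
\phi_{22} = 0.1410

The PACF at lag k is phi_{kk}, the last component of the solution
to the Yule-Walker system G_k phi = r_k where
  (G_k)_{ij} = rho(|i - j|), (r_k)_i = rho(i), i,j = 1..k.
Equivalently, Durbin-Levinson gives phi_{kk} iteratively:
  phi_{11} = rho(1)
  phi_{kk} = [rho(k) - sum_{j=1..k-1} phi_{k-1,j} rho(k-j)]
            / [1 - sum_{j=1..k-1} phi_{k-1,j} rho(j)],
  phi_{k,j} = phi_{k-1,j} - phi_{kk} phi_{k-1,k-j},  j = 1..k-1.
Step k = 1:
  phi_11 = rho(1) = -0.4692.
Step k = 2:
  phi_22 = [rho(2) - phi_11 rho(1)] / [1 - phi_11 rho(1)] = [0.3301 - (-0.4692)(-0.4692)] / [1 - (-0.4692)(-0.4692)]
         = 0.10995136 / 0.77985136 = 0.141.
Therefore phi_{22} = 0.1410.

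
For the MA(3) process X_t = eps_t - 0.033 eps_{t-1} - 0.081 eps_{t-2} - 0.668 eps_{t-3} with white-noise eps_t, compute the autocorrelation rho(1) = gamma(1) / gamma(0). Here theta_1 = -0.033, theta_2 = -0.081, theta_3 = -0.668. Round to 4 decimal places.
\rho(1) = 0.0164

For an MA(q) process with theta_0 = 1, the autocovariance is
  gamma(k) = sigma^2 * sum_{i=0..q-k} theta_i * theta_{i+k},
and rho(k) = gamma(k) / gamma(0). Sigma^2 cancels.
  numerator   = (1)*(-0.033) + (-0.033)*(-0.081) + (-0.081)*(-0.668) = 0.023781.
  denominator = (1)^2 + (-0.033)^2 + (-0.081)^2 + (-0.668)^2 = 1.453874.
  rho(1) = 0.023781 / 1.453874 = 0.0164.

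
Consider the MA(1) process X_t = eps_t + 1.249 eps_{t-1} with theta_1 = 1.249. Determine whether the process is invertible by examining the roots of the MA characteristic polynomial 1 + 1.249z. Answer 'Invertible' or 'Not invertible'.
\text{Not invertible}

The MA(q) characteristic polynomial is P(z) = 1 + 1.249z.
Invertibility requires all roots to lie outside the unit circle, i.e. |z| > 1 for every root.
This is linear in z: 1 + (1.249) z = 0  =>  z = -1/(1.249) = -0.800641,  |z| = 0.800641.
Moduli of all roots: 0.8006.
All moduli strictly greater than 1? No.
Verdict: Not invertible.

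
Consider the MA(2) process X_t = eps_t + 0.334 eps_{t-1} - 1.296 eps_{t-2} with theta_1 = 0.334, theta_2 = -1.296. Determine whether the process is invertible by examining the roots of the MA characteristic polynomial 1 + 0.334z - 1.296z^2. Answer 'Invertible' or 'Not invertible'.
\text{Not invertible}

The MA(q) characteristic polynomial is P(z) = 1 + 0.334z - 1.296z^2.
Invertibility requires all roots to lie outside the unit circle, i.e. |z| > 1 for every root.
Set 1 + (0.334) z + (-1.296) z^2 = 0, i.e. a z^2 + b z + c = 0 with a = -1.296, b = 0.334, c = 1.
Discriminant D = b^2 - 4ac = (0.334)^2 - 4*(-1.296)*1 = 0.111556 - (-5.184) = 5.295556.
D >= 0, so the roots are real: z = (-b +/- sqrt(D)) / (2a) = (-0.334 +/- 2.301208) / (-2.592).
  z_1 = (-0.334 + 2.301208) / (-2.592) = -0.759,   |z_1| = 0.759.
  z_2 = (-0.334 - 2.301208) / (-2.592) = 1.0167,   |z_2| = 1.0167.
Moduli of all roots: 0.7590, 1.0167.
All moduli strictly greater than 1? No.
Verdict: Not invertible.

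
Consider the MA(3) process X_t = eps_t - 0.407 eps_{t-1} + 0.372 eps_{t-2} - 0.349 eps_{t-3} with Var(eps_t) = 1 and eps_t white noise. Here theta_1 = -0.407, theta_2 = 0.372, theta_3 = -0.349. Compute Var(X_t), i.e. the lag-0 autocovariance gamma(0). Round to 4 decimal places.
\gamma(0) = 1.4258

For an MA(q) process X_t = eps_t + sum_i theta_i eps_{t-i} with
Var(eps_t) = sigma^2, the variance is
  gamma(0) = sigma^2 * (1 + sum_i theta_i^2).
  sum_i theta_i^2 = (-0.407)^2 + (0.372)^2 + (-0.349)^2 = 0.165649 + 0.138384 + 0.121801 = 0.425834.
  gamma(0) = 1 * (1 + 0.425834) = 1 * 1.425834 = 1.425834, which rounds to 1.4258.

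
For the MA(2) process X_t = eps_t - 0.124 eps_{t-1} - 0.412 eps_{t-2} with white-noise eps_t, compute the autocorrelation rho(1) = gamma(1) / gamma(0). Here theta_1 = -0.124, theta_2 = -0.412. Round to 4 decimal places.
\rho(1) = -0.0615

For an MA(q) process with theta_0 = 1, the autocovariance is
  gamma(k) = sigma^2 * sum_{i=0..q-k} theta_i * theta_{i+k},
and rho(k) = gamma(k) / gamma(0). Sigma^2 cancels.
  numerator   = (1)*(-0.124) + (-0.124)*(-0.412) = -0.072912.
  denominator = (1)^2 + (-0.124)^2 + (-0.412)^2 = 1.18512.
  rho(1) = -0.072912 / 1.18512 = -0.0615.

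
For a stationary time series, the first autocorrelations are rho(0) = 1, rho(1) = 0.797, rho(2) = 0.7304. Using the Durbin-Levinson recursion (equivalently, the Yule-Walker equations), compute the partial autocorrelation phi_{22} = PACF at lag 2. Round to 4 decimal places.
\phi_{22} = 0.2609

The PACF at lag k is phi_{kk}, the last component of the solution
to the Yule-Walker system G_k phi = r_k where
  (G_k)_{ij} = rho(|i - j|), (r_k)_i = rho(i), i,j = 1..k.
Equivalently, Durbin-Levinson gives phi_{kk} iteratively:
  phi_{11} = rho(1)
  phi_{kk} = [rho(k) - sum_{j=1..k-1} phi_{k-1,j} rho(k-j)]
            / [1 - sum_{j=1..k-1} phi_{k-1,j} rho(j)],
  phi_{k,j} = phi_{k-1,j} - phi_{kk} phi_{k-1,k-j},  j = 1..k-1.
Step k = 1:
  phi_11 = rho(1) = 0.797.
Step k = 2:
  phi_22 = [rho(2) - phi_11 rho(1)] / [1 - phi_11 rho(1)] = [0.7304 - (0.797)(0.797)] / [1 - (0.797)(0.797)]
         = 0.095191 / 0.364791 = 0.2609.
Therefore phi_{22} = 0.2609.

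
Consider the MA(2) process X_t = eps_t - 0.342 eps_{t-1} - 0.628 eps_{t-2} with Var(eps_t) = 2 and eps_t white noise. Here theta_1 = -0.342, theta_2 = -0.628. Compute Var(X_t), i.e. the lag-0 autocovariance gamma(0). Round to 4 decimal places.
\gamma(0) = 3.0227

For an MA(q) process X_t = eps_t + sum_i theta_i eps_{t-i} with
Var(eps_t) = sigma^2, the variance is
  gamma(0) = sigma^2 * (1 + sum_i theta_i^2).
  sum_i theta_i^2 = (-0.342)^2 + (-0.628)^2 = 0.116964 + 0.394384 = 0.511348.
  gamma(0) = 2 * (1 + 0.511348) = 2 * 1.511348 = 3.022696, which rounds to 3.0227.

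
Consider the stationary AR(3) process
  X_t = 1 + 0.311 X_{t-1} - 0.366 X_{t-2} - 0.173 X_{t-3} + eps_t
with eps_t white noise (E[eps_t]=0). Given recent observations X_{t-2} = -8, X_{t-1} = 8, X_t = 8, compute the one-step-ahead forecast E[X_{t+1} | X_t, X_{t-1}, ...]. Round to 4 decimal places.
E[X_{t+1} \mid \mathcal F_t] = 1.9440

For an AR(p) model X_t = c + sum_i phi_i X_{t-i} + eps_t, the
one-step-ahead conditional mean is
  E[X_{t+1} | X_t, ...] = c + sum_i phi_i X_{t+1-i}.
Substitute known values:
  E[X_{t+1} | ...] = 1 + (0.311) * (8) + (-0.366) * (8) + (-0.173) * (-8)
                   = 1.9440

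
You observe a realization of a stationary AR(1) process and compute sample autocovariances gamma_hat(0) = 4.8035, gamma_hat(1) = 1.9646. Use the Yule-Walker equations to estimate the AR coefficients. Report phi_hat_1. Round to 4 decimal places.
\hat\phi_{1} = 0.4090

The Yule-Walker equations for an AR(p) process read, in matrix form,
  Gamma_p phi = r_p,   with   (Gamma_p)_{ij} = gamma(|i - j|),
                       (r_p)_i = gamma(i),   i,j = 1..p.
Substitute the sample gammas (Toeplitz matrix and right-hand side of size 1):
  Gamma_p = [[4.8035]]
  r_p     = [1.9646]
With p = 1 this is the single equation gamma(0) phi_1 = gamma(1):
  phi_hat_1 = gamma(1) / gamma(0) = 1.9646 / 4.8035 = 0.4090.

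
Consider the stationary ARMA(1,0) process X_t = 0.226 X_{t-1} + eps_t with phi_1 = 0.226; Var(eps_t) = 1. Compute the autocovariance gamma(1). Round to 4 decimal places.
\gamma(1) = 0.2382

Multiply the model equation by X_{t-k} and take expectations. With theta_0 = psi_0 = 1 and psi_j the MA(infinity) weights, this gives
  gamma(k) - sum_i phi_i gamma(k-i) = c_k,
  c_k = sigma^2 * sum_{j=k..q} theta_j psi_{j-k}   (c_k = 0 for k > q),
using gamma(-m) = gamma(m).
Pure AR (q = 0): c_0 = sigma^2 = 1, c_k = 0 for k >= 1.
Equations for k = 0 and k = 1 (AR order 1):
  gamma(0) = phi_1 gamma(1) + c_0
  gamma(1) = phi_1 gamma(0) + c_1
Substituting the second into the first: gamma(0) (1 - phi_1^2) = c_0 + phi_1 c_1, so
  gamma(0) = c_0 / (1 - phi_1^2) = 1 / (1 - (0.226)^2) = 1 / 0.948924 = 1.053825.
  gamma(1) = phi_1 gamma(0) = (0.226)(1.053825) = 0.238164.
Therefore gamma(1) = 0.2382 (to 4 decimal places).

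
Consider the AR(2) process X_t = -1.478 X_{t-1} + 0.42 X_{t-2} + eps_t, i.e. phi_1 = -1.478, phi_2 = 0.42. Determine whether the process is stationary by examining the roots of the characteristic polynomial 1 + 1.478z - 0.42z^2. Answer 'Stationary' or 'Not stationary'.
\text{Not stationary}

The AR(p) characteristic polynomial is P(z) = 1 + 1.478z - 0.42z^2.
Stationarity requires all roots to lie outside the unit circle, i.e. |z| > 1 for every root.
Set 1 + (1.478) z + (-0.42) z^2 = 0, i.e. a z^2 + b z + c = 0 with a = -0.42, b = 1.478, c = 1.
Discriminant D = b^2 - 4ac = (1.478)^2 - 4*(-0.42)*1 = 2.184484 - (-1.68) = 3.864484.
D >= 0, so the roots are real: z = (-b +/- sqrt(D)) / (2a) = (-1.478 +/- 1.965829) / (-0.84).
  z_1 = (-1.478 + 1.965829) / (-0.84) = -0.5807,   |z_1| = 0.5807.
  z_2 = (-1.478 - 1.965829) / (-0.84) = 4.0998,   |z_2| = 4.0998.
Moduli of all roots: 0.5807, 4.0998.
All moduli strictly greater than 1? No.
Verdict: Not stationary.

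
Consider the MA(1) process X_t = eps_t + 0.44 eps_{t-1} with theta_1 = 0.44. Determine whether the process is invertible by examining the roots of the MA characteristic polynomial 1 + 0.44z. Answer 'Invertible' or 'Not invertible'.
\text{Invertible}

The MA(q) characteristic polynomial is P(z) = 1 + 0.44z.
Invertibility requires all roots to lie outside the unit circle, i.e. |z| > 1 for every root.
This is linear in z: 1 + (0.44) z = 0  =>  z = -1/(0.44) = -2.272727,  |z| = 2.272727.
Moduli of all roots: 2.2727.
All moduli strictly greater than 1? Yes.
Verdict: Invertible.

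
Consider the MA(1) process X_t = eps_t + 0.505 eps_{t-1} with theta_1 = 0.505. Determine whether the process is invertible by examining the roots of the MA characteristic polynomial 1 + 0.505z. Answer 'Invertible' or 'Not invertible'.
\text{Invertible}

The MA(q) characteristic polynomial is P(z) = 1 + 0.505z.
Invertibility requires all roots to lie outside the unit circle, i.e. |z| > 1 for every root.
This is linear in z: 1 + (0.505) z = 0  =>  z = -1/(0.505) = -1.980198,  |z| = 1.980198.
Moduli of all roots: 1.9802.
All moduli strictly greater than 1? Yes.
Verdict: Invertible.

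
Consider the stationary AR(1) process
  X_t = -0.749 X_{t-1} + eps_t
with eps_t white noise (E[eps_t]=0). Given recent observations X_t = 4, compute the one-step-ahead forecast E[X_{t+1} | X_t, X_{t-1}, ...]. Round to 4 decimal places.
E[X_{t+1} \mid \mathcal F_t] = -2.9960

For an AR(p) model X_t = c + sum_i phi_i X_{t-i} + eps_t, the
one-step-ahead conditional mean is
  E[X_{t+1} | X_t, ...] = c + sum_i phi_i X_{t+1-i}.
Substitute known values:
  E[X_{t+1} | ...] = (-0.749) * (4)
                   = -2.9960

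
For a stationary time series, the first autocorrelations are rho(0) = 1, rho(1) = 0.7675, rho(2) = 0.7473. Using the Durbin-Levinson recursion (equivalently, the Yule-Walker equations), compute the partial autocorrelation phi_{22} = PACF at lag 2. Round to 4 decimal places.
\phi_{22} = 0.3851

The PACF at lag k is phi_{kk}, the last component of the solution
to the Yule-Walker system G_k phi = r_k where
  (G_k)_{ij} = rho(|i - j|), (r_k)_i = rho(i), i,j = 1..k.
Equivalently, Durbin-Levinson gives phi_{kk} iteratively:
  phi_{11} = rho(1)
  phi_{kk} = [rho(k) - sum_{j=1..k-1} phi_{k-1,j} rho(k-j)]
            / [1 - sum_{j=1..k-1} phi_{k-1,j} rho(j)],
  phi_{k,j} = phi_{k-1,j} - phi_{kk} phi_{k-1,k-j},  j = 1..k-1.
Step k = 1:
  phi_11 = rho(1) = 0.7675.
Step k = 2:
  phi_22 = [rho(2) - phi_11 rho(1)] / [1 - phi_11 rho(1)] = [0.7473 - (0.7675)(0.7675)] / [1 - (0.7675)(0.7675)]
         = 0.15824375 / 0.41094375 = 0.3851.
Therefore phi_{22} = 0.3851.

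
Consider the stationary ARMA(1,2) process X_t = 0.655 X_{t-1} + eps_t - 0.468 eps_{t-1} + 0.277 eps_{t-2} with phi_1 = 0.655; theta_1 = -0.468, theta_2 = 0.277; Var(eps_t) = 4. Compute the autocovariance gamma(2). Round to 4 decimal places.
\gamma(2) = 2.2733

Multiply the model equation by X_{t-k} and take expectations. With theta_0 = psi_0 = 1 and psi_j the MA(infinity) weights, this gives
  gamma(k) - sum_i phi_i gamma(k-i) = c_k,
  c_k = sigma^2 * sum_{j=k..q} theta_j psi_{j-k}   (c_k = 0 for k > q),
using gamma(-m) = gamma(m).
psi-weights needed (psi_j = theta_j + sum_i phi_i psi_{j-i}):
  psi_1 = theta_1 + phi_1 = -0.468 + (0.655) = 0.187
  psi_2 = theta_2 + phi_1 psi_1 = 0.277 + (0.655)(0.187) = 0.399485
Right-hand sides:
  c_0 = sigma^2 (1 + theta_1 psi_1 + theta_2 psi_2) = 4 * (1 + (-0.468)(0.187) + (0.277)(0.399485)) = 4 * 1.023141 = 4.092565
  c_1 = sigma^2 (theta_1 + theta_2 psi_1) = 4 * (-0.468 + (0.277)(0.187)) = -1.664804
  c_2 = sigma^2 theta_2 = 4 * (0.277) = 1.108
Equations for k = 0 and k = 1 (AR order 1):
  gamma(0) = phi_1 gamma(1) + c_0
  gamma(1) = phi_1 gamma(0) + c_1
Substituting the second into the first: gamma(0) (1 - phi_1^2) = c_0 + phi_1 c_1, so
  gamma(0) = (c_0 + phi_1 c_1) / (1 - phi_1^2) = (4.092565 + (0.655)(-1.664804)) / (1 - (0.655)^2) = 3.002119 / 0.570975 = 5.257881.
  gamma(1) = phi_1 gamma(0) + c_1 = (0.655)(5.257881) + (-1.664804) = 1.779108.
For k = 2: gamma(2) = phi_1 gamma(1) + c_2
  = (0.655)(1.779108) + (1.108) = 2.273316.
Therefore gamma(2) = 2.2733 (to 4 decimal places).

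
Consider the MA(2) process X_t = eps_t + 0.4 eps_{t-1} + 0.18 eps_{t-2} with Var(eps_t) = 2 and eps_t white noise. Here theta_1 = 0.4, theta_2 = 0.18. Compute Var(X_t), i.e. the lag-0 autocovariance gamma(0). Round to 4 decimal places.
\gamma(0) = 2.3848

For an MA(q) process X_t = eps_t + sum_i theta_i eps_{t-i} with
Var(eps_t) = sigma^2, the variance is
  gamma(0) = sigma^2 * (1 + sum_i theta_i^2).
  sum_i theta_i^2 = (0.4)^2 + (0.18)^2 = 0.16 + 0.0324 = 0.1924.
  gamma(0) = 2 * (1 + 0.1924) = 2 * 1.1924 = 2.3848.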